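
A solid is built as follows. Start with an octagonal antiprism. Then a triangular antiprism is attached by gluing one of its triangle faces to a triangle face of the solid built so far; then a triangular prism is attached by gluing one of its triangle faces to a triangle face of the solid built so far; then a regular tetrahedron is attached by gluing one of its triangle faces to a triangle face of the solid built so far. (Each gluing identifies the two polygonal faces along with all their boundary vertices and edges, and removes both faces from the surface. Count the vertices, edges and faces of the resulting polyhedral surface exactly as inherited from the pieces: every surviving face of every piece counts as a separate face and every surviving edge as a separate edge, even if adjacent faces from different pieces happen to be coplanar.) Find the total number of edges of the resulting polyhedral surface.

50

An octagonal antiprism: V=16, E=32, F=18.
Attach a triangular antiprism (V=6, E=12, F=8) along a 3-gon: merge 3 vertices and 3 edges, delete both glued faces → V=19, E=41, F=24.
Attach a triangular prism (V=6, E=9, F=5) along a 3-gon: merge 3 vertices and 3 edges, delete both glued faces → V=22, E=47, F=27.
Attach a regular tetrahedron (V=4, E=6, F=4) along a 3-gon: merge 3 vertices and 3 edges, delete both glued faces → V=23, E=50, F=29.
Check: V − E + F = 23 − 50 + 29 = 2.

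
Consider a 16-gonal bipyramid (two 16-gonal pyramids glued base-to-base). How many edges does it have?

48

A bipyramid over an n-gon has 2n triangular faces and n + 2 vertices: V = 16 + 2 = 18, E = 3·16 = 48, F = 2·16 = 32.
Check: V − E + F = 18 − 48 + 32 = 2.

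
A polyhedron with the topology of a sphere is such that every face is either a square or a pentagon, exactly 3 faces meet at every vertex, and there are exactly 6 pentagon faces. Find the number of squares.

Let x be the number of squares; then F = 6 + x.
Edge–face incidences: 2E = 5·6 + 4·x = 30 + 4x.
Every vertex has degree 3, so 3V = 2E.
Euler: V − E + F = 2 ⇒ (2E)/3 − E + (6 + x) = 2.
Multiply by 6: 2·(2E) − 3·(2E) + 6·(6 + x) = 12, i.e. 36 + 6x − (30 + 4x) = 12.
Collecting terms: 2x + 6 = 12, so 2x = 6, so x = 3.
Then 2E = 30 + 4·3 = 42, so E = 21, V = 2E/3 = 14, F = 6 + 3 = 9.

3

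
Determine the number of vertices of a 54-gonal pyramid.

A pyramid on an n-gon base has one n-gon and n triangles: V = 54 + 1 = 55, E = 2·54 = 108, F = 54 + 1 = 55.

55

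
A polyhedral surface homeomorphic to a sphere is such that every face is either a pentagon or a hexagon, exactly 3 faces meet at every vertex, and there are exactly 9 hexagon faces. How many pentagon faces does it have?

Let x be the number of pentagons; then F = 9 + x.
Edge–face incidences: 2E = 6·9 + 5·x = 54 + 5x.
Every vertex has degree 3, so 3V = 2E.
Euler: V − E + F = 2 ⇒ (2E)/3 − E + (9 + x) = 2.
Multiply by 6: 2·(2E) − 3·(2E) + 6·(9 + x) = 12, i.e. 54 + 6x − (54 + 5x) = 12.
Collecting terms: x = 12.
Then 2E = 54 + 5·12 = 114, so E = 57, V = 2E/3 = 38, F = 9 + 12 = 21.

12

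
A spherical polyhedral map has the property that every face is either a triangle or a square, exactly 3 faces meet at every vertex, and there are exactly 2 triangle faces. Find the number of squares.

3

Let x be the number of squares; then F = 2 + x.
Edge–face incidences: 2E = 3·2 + 4·x = 6 + 4x.
Every vertex has degree 3, so 3V = 2E.
Euler: V − E + F = 2 ⇒ (2E)/3 − E + (2 + x) = 2.
Multiply by 6: 2·(2E) − 3·(2E) + 6·(2 + x) = 12, i.e. 12 + 6x − (6 + 4x) = 12.
Collecting terms: 2x + 6 = 12, so 2x = 6, so x = 3.
Then 2E = 6 + 4·3 = 18, so E = 9, V = 2E/3 = 6, F = 2 + 3 = 5.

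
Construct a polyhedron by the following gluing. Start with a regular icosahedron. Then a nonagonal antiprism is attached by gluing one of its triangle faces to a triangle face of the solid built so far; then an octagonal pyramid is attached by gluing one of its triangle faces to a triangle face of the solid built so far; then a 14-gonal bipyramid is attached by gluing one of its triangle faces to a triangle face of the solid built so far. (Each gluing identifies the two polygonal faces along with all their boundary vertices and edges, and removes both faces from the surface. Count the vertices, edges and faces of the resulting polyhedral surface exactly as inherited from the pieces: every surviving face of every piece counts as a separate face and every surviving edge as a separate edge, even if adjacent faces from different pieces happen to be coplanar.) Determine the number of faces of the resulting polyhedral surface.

A regular icosahedron: V=12, E=30, F=20.
Attach a nonagonal antiprism (V=18, E=36, F=20) along a 3-gon: merge 3 vertices and 3 edges, delete both glued faces → V=27, E=63, F=38.
Attach an octagonal pyramid (V=9, E=16, F=9) along a 3-gon: merge 3 vertices and 3 edges, delete both glued faces → V=33, E=76, F=45.
Attach a 14-gonal bipyramid (V=16, E=42, F=28) along a 3-gon: merge 3 vertices and 3 edges, delete both glued faces → V=46, E=115, F=71.
Check: V − E + F = 46 − 115 + 71 = 2.

71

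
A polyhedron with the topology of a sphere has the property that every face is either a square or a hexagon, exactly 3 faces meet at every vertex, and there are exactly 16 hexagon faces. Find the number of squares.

6

Let x be the number of squares; then F = 16 + x.
Edge–face incidences: 2E = 6·16 + 4·x = 96 + 4x.
Every vertex has degree 3, so 3V = 2E.
Euler: V − E + F = 2 ⇒ (2E)/3 − E + (16 + x) = 2.
Multiply by 6: 2·(2E) − 3·(2E) + 6·(16 + x) = 12, i.e. 96 + 6x − (96 + 4x) = 12.
Collecting terms: 2x = 12, so x = 6.
Then 2E = 96 + 4·6 = 120, so E = 60, V = 2E/3 = 40, F = 16 + 6 = 22.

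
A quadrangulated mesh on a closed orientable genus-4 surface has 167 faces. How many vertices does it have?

161

χ = 2 − 2·4 = -6, and every face is a square so 4F = 2E.
E = 4·167/2 = 334. Then V = -6 + E − F = -6 + 334 − 167 = 161.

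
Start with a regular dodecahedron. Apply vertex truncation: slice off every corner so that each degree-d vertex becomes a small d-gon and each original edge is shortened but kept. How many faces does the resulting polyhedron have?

32

The base solid has V = 20, E = 30, F = 12.
Truncation replaces each original edge-end by a new vertex, so V′ = 2E = 60.
Each original edge survives, and each old vertex of degree d contributes d new edges; summing degrees gives Σd = 2E, so E′ = E + 2E = 3E = 90.
Each original face survives and each original vertex becomes one new face: F′ = F + V = 32.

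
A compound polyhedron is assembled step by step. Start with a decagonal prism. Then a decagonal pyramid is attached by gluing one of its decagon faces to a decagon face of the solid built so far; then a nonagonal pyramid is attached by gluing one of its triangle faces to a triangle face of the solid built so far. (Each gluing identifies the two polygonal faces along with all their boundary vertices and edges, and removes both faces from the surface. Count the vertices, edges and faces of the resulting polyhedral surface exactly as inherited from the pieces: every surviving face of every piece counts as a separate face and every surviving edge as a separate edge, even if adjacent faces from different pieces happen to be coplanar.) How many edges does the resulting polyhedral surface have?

A decagonal prism: V=20, E=30, F=12.
Attach a decagonal pyramid (V=11, E=20, F=11) along a 10-gon: merge 10 vertices and 10 edges, delete both glued faces → V=21, E=40, F=21.
Attach a nonagonal pyramid (V=10, E=18, F=10) along a 3-gon: merge 3 vertices and 3 edges, delete both glued faces → V=28, E=55, F=29.
Check: V − E + F = 28 − 55 + 29 = 2.

55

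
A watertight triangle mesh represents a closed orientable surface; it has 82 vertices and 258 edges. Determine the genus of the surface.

Every face is a triangle and each edge borders two faces, so 3F = 2·258, giving F = 172.
χ = V − E + F = 82 − 258 + 172 = -4.
For a closed orientable surface χ = 2 − 2g, so g = (2 − (-4))/2 = 3.

3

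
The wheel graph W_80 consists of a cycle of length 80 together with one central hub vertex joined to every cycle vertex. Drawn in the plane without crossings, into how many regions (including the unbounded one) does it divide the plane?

81

W_80 has V = 80 + 1 = 81 vertices and E = 2·80 = 160 edges.
By Euler's formula F = 2 − V + E = 2 − 81 + 160 = 81.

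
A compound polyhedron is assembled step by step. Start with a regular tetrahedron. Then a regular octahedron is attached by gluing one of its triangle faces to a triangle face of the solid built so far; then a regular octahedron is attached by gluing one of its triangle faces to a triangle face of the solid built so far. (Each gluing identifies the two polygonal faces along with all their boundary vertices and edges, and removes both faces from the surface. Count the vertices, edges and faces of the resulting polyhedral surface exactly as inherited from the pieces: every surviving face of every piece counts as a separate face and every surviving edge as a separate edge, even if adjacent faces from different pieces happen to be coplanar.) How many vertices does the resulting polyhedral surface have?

10

A regular tetrahedron: V=4, E=6, F=4.
Attach a regular octahedron (V=6, E=12, F=8) along a 3-gon: merge 3 vertices and 3 edges, delete both glued faces → V=7, E=15, F=10.
Attach a regular octahedron (V=6, E=12, F=8) along a 3-gon: merge 3 vertices and 3 edges, delete both glued faces → V=10, E=24, F=16.
Check: V − E + F = 10 − 24 + 16 = 2.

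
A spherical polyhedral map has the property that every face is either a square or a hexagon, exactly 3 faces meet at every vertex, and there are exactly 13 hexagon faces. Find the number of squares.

6

Let x be the number of squares; then F = 13 + x.
Edge–face incidences: 2E = 6·13 + 4·x = 78 + 4x.
Every vertex has degree 3, so 3V = 2E.
Euler: V − E + F = 2 ⇒ (2E)/3 − E + (13 + x) = 2.
Multiply by 6: 2·(2E) − 3·(2E) + 6·(13 + x) = 12, i.e. 78 + 6x − (78 + 4x) = 12.
Collecting terms: 2x = 12, so x = 6.
Then 2E = 78 + 4·6 = 102, so E = 51, V = 2E/3 = 34, F = 13 + 6 = 19.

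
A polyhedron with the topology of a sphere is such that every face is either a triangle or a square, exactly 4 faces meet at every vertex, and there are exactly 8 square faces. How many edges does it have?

Let x be the number of triangles; then F = 8 + x.
Edge–face incidences: 2E = 4·8 + 3·x = 32 + 3x.
Every vertex has degree 4, so 4V = 2E.
Euler: V − E + F = 2 ⇒ (2E)/4 − E + (8 + x) = 2.
Multiply by 8: 2·(2E) − 4·(2E) + 8·(8 + x) = 16, i.e. 64 + 8x − 2·(32 + 3x) = 16.
Collecting terms: 2x = 16, so x = 8.
Then 2E = 32 + 3·8 = 56, so E = 28, V = 2E/4 = 14, F = 8 + 8 = 16.

28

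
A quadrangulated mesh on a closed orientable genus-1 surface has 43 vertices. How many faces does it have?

χ = 2 − 2·1 = 0, and every face is a square so 4F = 2E.
V − E + F = 0 with E = 4F/2 gives 43 − (4/2 − 1)·F = 0, so F = 43 and E = 86.

43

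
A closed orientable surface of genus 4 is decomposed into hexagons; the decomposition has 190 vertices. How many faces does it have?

98

χ = 2 − 2·4 = -6, and every face is a hexagon so 6F = 2E.
V − E + F = -6 with E = 6F/2 gives 190 − (6/2 − 1)·F = -6, so F = 98 and E = 294.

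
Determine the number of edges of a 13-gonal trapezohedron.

The n-trapezohedron (dual of the n-antiprism) has V = 2·13 + 2 = 28, E = 4·13 = 52, F = 2·13 = 26.

52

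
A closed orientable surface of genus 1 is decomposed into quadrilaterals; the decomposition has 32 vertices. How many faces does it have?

32

χ = 2 − 2·1 = 0, and every face is a square so 4F = 2E.
V − E + F = 0 with E = 4F/2 gives 32 − (4/2 − 1)·F = 0, so F = 32 and E = 64.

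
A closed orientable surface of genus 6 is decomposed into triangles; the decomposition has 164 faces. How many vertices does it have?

72

χ = 2 − 2·6 = -10, and every face is a triangle so 3F = 2E.
E = 3·164/2 = 246. Then V = -10 + E − F = -10 + 246 − 164 = 72.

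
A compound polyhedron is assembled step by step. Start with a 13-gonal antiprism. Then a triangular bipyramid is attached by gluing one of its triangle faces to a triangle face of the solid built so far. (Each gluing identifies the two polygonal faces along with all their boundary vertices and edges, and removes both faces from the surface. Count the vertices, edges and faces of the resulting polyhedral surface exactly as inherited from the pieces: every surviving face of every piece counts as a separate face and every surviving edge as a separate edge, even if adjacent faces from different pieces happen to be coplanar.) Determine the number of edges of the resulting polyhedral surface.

58

A 13-gonal antiprism: V=26, E=52, F=28.
Attach a triangular bipyramid (V=5, E=9, F=6) along a 3-gon: merge 3 vertices and 3 edges, delete both glued faces → V=28, E=58, F=32.
Check: V − E + F = 28 − 58 + 32 = 2.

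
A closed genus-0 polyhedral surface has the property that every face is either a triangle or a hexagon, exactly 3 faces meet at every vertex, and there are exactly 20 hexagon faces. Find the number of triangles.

Let x be the number of triangles; then F = 20 + x.
Edge–face incidences: 2E = 6·20 + 3·x = 120 + 3x.
Every vertex has degree 3, so 3V = 2E.
Euler: V − E + F = 2 ⇒ (2E)/3 − E + (20 + x) = 2.
Multiply by 6: 2·(2E) − 3·(2E) + 6·(20 + x) = 12, i.e. 120 + 6x − (120 + 3x) = 12.
Collecting terms: 3x = 12, so x = 4.
Then 2E = 120 + 3·4 = 132, so E = 66, V = 2E/3 = 44, F = 20 + 4 = 24.

4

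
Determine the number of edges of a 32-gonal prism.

A prism on an n-gon has two n-gon bases and n rectangular sides: V = 2·32 = 64, E = 3·32 = 96, F = 32 + 2 = 34.

96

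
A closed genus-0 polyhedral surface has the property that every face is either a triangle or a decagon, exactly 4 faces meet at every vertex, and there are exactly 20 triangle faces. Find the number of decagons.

2

Let x be the number of decagons; then F = 20 + x.
Edge–face incidences: 2E = 3·20 + 10·x = 60 + 10x.
Every vertex has degree 4, so 4V = 2E.
Euler: V − E + F = 2 ⇒ (2E)/4 − E + (20 + x) = 2.
Multiply by 8: 2·(2E) − 4·(2E) + 8·(20 + x) = 16, i.e. 160 + 8x − 2·(60 + 10x) = 16.
Collecting terms: −12x + 40 = 16, so −12x = −24, so x = 2.
Then 2E = 60 + 10·2 = 80, so E = 40, V = 2E/4 = 20, F = 20 + 2 = 22.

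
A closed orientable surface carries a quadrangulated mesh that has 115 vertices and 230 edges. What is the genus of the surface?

Every face is a square and each edge borders two faces, so 4F = 2·230, giving F = 115.
χ = V − E + F = 115 − 230 + 115 = 0.
For a closed orientable surface χ = 2 − 2g, so g = (2 − (0))/2 = 1.

1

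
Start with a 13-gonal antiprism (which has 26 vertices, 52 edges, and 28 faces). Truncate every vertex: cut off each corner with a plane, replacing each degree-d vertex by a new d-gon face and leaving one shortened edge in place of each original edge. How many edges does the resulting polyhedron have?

Truncation replaces each original edge-end by a new vertex, so V′ = 2E = 104.
Each original edge survives, and each old vertex of degree d contributes d new edges; summing degrees gives Σd = 2E, so E′ = E + 2E = 3E = 156.
Each original face survives and each original vertex becomes one new face: F′ = F + V = 54.

156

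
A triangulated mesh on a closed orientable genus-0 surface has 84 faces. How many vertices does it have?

44

χ = 2 − 2·0 = 2, and every face is a triangle so 3F = 2E.
E = 3·84/2 = 126. Then V = 2 + E − F = 2 + 126 − 84 = 44.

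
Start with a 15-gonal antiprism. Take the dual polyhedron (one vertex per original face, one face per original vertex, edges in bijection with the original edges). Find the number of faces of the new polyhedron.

The base solid has V = 30, E = 60, F = 32.
The dual swaps V and F and preserves E: V′ = F = 32, E′ = E = 60, F′ = V = 30.

30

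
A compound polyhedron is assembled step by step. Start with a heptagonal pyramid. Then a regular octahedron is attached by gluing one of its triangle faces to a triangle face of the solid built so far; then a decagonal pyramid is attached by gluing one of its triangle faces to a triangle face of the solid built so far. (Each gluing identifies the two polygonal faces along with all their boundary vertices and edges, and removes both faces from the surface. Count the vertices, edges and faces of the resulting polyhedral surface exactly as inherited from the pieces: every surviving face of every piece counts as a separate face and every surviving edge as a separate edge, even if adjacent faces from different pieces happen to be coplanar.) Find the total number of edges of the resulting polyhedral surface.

A heptagonal pyramid: V=8, E=14, F=8.
Attach a regular octahedron (V=6, E=12, F=8) along a 3-gon: merge 3 vertices and 3 edges, delete both glued faces → V=11, E=23, F=14.
Attach a decagonal pyramid (V=11, E=20, F=11) along a 3-gon: merge 3 vertices and 3 edges, delete both glued faces → V=19, E=40, F=23.
Check: V − E + F = 19 − 40 + 23 = 2.

40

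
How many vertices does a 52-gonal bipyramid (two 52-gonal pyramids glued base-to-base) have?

54

A bipyramid over an n-gon has 2n triangular faces and n + 2 vertices: V = 52 + 2 = 54, E = 3·52 = 156, F = 2·52 = 104.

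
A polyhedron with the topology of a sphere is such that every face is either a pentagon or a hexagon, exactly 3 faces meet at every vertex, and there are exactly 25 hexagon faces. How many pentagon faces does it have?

12

Let x be the number of pentagons; then F = 25 + x.
Edge–face incidences: 2E = 6·25 + 5·x = 150 + 5x.
Every vertex has degree 3, so 3V = 2E.
Euler: V − E + F = 2 ⇒ (2E)/3 − E + (25 + x) = 2.
Multiply by 6: 2·(2E) − 3·(2E) + 6·(25 + x) = 12, i.e. 150 + 6x − (150 + 5x) = 12.
Collecting terms: x = 12.
Then 2E = 150 + 5·12 = 210, so E = 105, V = 2E/3 = 70, F = 25 + 12 = 37.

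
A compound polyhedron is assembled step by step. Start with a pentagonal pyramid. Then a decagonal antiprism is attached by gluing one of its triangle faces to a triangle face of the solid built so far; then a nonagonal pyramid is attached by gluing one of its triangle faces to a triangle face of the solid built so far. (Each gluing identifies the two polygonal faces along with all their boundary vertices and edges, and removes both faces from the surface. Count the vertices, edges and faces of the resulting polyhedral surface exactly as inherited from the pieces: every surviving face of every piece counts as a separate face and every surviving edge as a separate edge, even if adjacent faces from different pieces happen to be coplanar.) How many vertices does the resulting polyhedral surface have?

A pentagonal pyramid: V=6, E=10, F=6.
Attach a decagonal antiprism (V=20, E=40, F=22) along a 3-gon: merge 3 vertices and 3 edges, delete both glued faces → V=23, E=47, F=26.
Attach a nonagonal pyramid (V=10, E=18, F=10) along a 3-gon: merge 3 vertices and 3 edges, delete both glued faces → V=30, E=62, F=34.
Check: V − E + F = 30 − 62 + 34 = 2.

30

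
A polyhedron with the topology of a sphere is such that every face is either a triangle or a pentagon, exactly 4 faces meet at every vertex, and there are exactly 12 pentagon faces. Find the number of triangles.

20

Let x be the number of triangles; then F = 12 + x.
Edge–face incidences: 2E = 5·12 + 3·x = 60 + 3x.
Every vertex has degree 4, so 4V = 2E.
Euler: V − E + F = 2 ⇒ (2E)/4 − E + (12 + x) = 2.
Multiply by 8: 2·(2E) − 4·(2E) + 8·(12 + x) = 16, i.e. 96 + 8x − 2·(60 + 3x) = 16.
Collecting terms: 2x − 24 = 16, so 2x = 40, so x = 20.
Then 2E = 60 + 3·20 = 120, so E = 60, V = 2E/4 = 30, F = 12 + 20 = 32.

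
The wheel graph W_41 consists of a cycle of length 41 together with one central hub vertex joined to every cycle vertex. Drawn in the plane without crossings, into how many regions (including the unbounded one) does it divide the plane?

W_41 has V = 41 + 1 = 42 vertices and E = 2·41 = 82 edges.
By Euler's formula F = 2 − V + E = 2 − 42 + 82 = 42.

42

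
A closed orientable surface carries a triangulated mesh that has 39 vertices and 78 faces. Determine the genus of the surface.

1

Every face is a triangle, so 2E = 3·78 = 234, giving E = 117.
χ = V − E + F = 39 − 117 + 78 = 0.
For a closed orientable surface χ = 2 − 2g, so g = (2 − (0))/2 = 1.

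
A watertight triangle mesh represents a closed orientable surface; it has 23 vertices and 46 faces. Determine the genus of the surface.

1

Every face is a triangle, so 2E = 3·46 = 138, giving E = 69.
χ = V − E + F = 23 − 69 + 46 = 0.
For a closed orientable surface χ = 2 − 2g, so g = (2 − (0))/2 = 1.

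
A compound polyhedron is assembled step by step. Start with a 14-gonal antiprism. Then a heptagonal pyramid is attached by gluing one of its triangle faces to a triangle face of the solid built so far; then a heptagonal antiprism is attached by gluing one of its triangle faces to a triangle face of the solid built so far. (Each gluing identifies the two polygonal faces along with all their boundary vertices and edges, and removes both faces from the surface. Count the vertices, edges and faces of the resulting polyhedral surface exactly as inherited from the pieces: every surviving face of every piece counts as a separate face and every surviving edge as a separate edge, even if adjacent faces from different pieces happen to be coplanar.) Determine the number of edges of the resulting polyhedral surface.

A 14-gonal antiprism: V=28, E=56, F=30.
Attach a heptagonal pyramid (V=8, E=14, F=8) along a 3-gon: merge 3 vertices and 3 edges, delete both glued faces → V=33, E=67, F=36.
Attach a heptagonal antiprism (V=14, E=28, F=16) along a 3-gon: merge 3 vertices and 3 edges, delete both glued faces → V=44, E=92, F=50.
Check: V − E + F = 44 − 92 + 50 = 2.

92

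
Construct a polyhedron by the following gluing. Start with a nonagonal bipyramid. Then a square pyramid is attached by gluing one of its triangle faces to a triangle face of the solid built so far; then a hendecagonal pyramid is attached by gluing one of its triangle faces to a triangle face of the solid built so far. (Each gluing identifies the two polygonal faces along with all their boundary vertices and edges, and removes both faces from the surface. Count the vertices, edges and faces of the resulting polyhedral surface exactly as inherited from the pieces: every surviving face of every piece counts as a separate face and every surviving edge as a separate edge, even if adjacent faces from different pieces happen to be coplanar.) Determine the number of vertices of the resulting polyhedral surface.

A nonagonal bipyramid: V=11, E=27, F=18.
Attach a square pyramid (V=5, E=8, F=5) along a 3-gon: merge 3 vertices and 3 edges, delete both glued faces → V=13, E=32, F=21.
Attach a hendecagonal pyramid (V=12, E=22, F=12) along a 3-gon: merge 3 vertices and 3 edges, delete both glued faces → V=22, E=51, F=31.
Check: V − E + F = 22 − 51 + 31 = 2.

22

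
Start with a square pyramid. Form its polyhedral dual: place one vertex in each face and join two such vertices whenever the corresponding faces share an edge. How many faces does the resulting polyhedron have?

5

The base solid has V = 5, E = 8, F = 5.
The dual swaps V and F and preserves E: V′ = F = 5, E′ = E = 8, F′ = V = 5.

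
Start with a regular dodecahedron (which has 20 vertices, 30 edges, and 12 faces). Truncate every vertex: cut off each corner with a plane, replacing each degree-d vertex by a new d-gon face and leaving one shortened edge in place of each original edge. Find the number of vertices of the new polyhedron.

Truncation replaces each original edge-end by a new vertex, so V′ = 2E = 60.
Each original edge survives, and each old vertex of degree d contributes d new edges; summing degrees gives Σd = 2E, so E′ = E + 2E = 3E = 90.
Each original face survives and each original vertex becomes one new face: F′ = F + V = 32.

60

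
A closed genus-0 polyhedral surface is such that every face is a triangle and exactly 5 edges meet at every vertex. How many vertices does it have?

Each face has 3 edges and each edge borders two faces, so 2E = 3F.
Each vertex has degree 5, so 5V = 2E and hence V = 3F/5.
Euler: V − E + F = 2 ⇒ (3F/5) − (3F/2) + F = 2.
Multiply by 10: (6 − 15 + 10)F = 20, i.e. 1F = 20.
So F = 20, E = 3·20/2 = 30, V = 3·20/5 = 12.

12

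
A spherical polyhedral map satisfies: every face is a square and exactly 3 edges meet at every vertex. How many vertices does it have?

8

Each face has 4 edges and each edge borders two faces, so 2E = 4F.
Each vertex has degree 3, so 3V = 2E and hence V = 4F/3.
Euler: V − E + F = 2 ⇒ (4F/3) − (4F/2) + F = 2.
Multiply by 6: (8 − 12 + 6)F = 12, i.e. 2F = 12.
So F = 6, E = 4·6/2 = 12, V = 4·6/3 = 8.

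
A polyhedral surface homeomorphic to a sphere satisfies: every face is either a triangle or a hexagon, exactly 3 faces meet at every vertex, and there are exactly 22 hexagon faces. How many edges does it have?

Let x be the number of triangles; then F = 22 + x.
Edge–face incidences: 2E = 6·22 + 3·x = 132 + 3x.
Every vertex has degree 3, so 3V = 2E.
Euler: V − E + F = 2 ⇒ (2E)/3 − E + (22 + x) = 2.
Multiply by 6: 2·(2E) − 3·(2E) + 6·(22 + x) = 12, i.e. 132 + 6x − (132 + 3x) = 12.
Collecting terms: 3x = 12, so x = 4.
Then 2E = 132 + 3·4 = 144, so E = 72, V = 2E/3 = 48, F = 22 + 4 = 26.

72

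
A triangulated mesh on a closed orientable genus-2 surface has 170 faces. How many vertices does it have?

83

χ = 2 − 2·2 = -2, and every face is a triangle so 3F = 2E.
E = 3·170/2 = 255. Then V = -2 + E − F = -2 + 255 − 170 = 83.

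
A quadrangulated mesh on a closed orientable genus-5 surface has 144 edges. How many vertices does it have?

χ = 2 − 2·5 = -8, and every face is a square so 4F = 2E.
F = 2E/4 = 72. Then V = -8 + E − F = -8 + 144 − 72 = 64.

64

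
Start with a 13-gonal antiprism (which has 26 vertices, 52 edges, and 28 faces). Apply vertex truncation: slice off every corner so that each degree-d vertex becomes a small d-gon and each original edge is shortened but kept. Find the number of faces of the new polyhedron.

54

Truncation replaces each original edge-end by a new vertex, so V′ = 2E = 104.
Each original edge survives, and each old vertex of degree d contributes d new edges; summing degrees gives Σd = 2E, so E′ = E + 2E = 3E = 156.
Each original face survives and each original vertex becomes one new face: F′ = F + V = 54.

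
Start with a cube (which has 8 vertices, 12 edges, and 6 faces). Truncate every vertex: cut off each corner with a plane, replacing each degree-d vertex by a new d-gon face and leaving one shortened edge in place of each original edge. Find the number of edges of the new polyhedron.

36

Truncation replaces each original edge-end by a new vertex, so V′ = 2E = 24.
Each original edge survives, and each old vertex of degree d contributes d new edges; summing degrees gives Σd = 2E, so E′ = E + 2E = 3E = 36.
Each original face survives and each original vertex becomes one new face: F′ = F + V = 14.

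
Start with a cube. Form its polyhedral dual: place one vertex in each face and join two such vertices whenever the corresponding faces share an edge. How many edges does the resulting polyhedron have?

12

The base solid has V = 8, E = 12, F = 6.
The dual swaps V and F and preserves E: V′ = F = 6, E′ = E = 12, F′ = V = 8.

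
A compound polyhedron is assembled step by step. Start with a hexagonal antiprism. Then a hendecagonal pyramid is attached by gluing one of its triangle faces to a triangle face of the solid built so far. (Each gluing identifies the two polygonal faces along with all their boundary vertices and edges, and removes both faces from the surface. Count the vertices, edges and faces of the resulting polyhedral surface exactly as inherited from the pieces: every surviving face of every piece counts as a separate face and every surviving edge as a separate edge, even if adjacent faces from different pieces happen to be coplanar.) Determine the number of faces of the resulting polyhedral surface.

24

A hexagonal antiprism: V=12, E=24, F=14.
Attach a hendecagonal pyramid (V=12, E=22, F=12) along a 3-gon: merge 3 vertices and 3 edges, delete both glued faces → V=21, E=43, F=24.
Check: V − E + F = 21 − 43 + 24 = 2.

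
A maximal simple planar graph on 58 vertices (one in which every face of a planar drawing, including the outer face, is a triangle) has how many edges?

In a plane triangulation 3F = 2E and V − E + F = 2, so E = 3V − 6 = 3·58 − 6 = 168.

168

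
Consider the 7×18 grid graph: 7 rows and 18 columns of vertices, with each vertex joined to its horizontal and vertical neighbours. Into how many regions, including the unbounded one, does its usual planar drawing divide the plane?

The grid has V = 7·18 = 126 vertices and E = 7·17 + 18·6 = 227 edges.
F = 2 − V + E = 2 − 126 + 227 = 103.

103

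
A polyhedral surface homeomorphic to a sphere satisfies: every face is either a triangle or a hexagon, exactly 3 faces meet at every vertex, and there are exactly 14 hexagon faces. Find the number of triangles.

4

Let x be the number of triangles; then F = 14 + x.
Edge–face incidences: 2E = 6·14 + 3·x = 84 + 3x.
Every vertex has degree 3, so 3V = 2E.
Euler: V − E + F = 2 ⇒ (2E)/3 − E + (14 + x) = 2.
Multiply by 6: 2·(2E) − 3·(2E) + 6·(14 + x) = 12, i.e. 84 + 6x − (84 + 3x) = 12.
Collecting terms: 3x = 12, so x = 4.
Then 2E = 84 + 3·4 = 96, so E = 48, V = 2E/3 = 32, F = 14 + 4 = 18.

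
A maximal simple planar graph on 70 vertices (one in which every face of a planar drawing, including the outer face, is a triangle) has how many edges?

204

In a plane triangulation 3F = 2E and V − E + F = 2, so E = 3V − 6 = 3·70 − 6 = 204.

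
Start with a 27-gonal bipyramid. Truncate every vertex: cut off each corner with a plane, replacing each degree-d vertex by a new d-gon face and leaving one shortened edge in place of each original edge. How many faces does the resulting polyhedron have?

The base solid has V = 29, E = 81, F = 54.
Truncation replaces each original edge-end by a new vertex, so V′ = 2E = 162.
Each original edge survives, and each old vertex of degree d contributes d new edges; summing degrees gives Σd = 2E, so E′ = E + 2E = 3E = 243.
Each original face survives and each original vertex becomes one new face: F′ = F + V = 83.

83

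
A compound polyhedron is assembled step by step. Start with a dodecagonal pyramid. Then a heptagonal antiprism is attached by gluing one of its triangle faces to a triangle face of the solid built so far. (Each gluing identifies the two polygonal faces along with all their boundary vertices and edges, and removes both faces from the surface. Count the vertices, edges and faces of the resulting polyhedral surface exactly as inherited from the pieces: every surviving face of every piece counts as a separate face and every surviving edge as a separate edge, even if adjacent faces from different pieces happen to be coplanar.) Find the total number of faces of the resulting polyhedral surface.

27

A dodecagonal pyramid: V=13, E=24, F=13.
Attach a heptagonal antiprism (V=14, E=28, F=16) along a 3-gon: merge 3 vertices and 3 edges, delete both glued faces → V=24, E=49, F=27.
Check: V − E + F = 24 − 49 + 27 = 2.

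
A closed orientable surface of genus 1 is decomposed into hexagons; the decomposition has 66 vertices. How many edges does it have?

99

χ = 2 − 2·1 = 0, and every face is a hexagon so 6F = 2E.
V − E + F = 0 with E = 6F/2 gives 66 − (6/2 − 1)·F = 0, so F = 33 and E = 99.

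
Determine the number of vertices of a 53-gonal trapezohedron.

108

The n-trapezohedron (dual of the n-antiprism) has V = 2·53 + 2 = 108, E = 4·53 = 212, F = 2·53 = 106.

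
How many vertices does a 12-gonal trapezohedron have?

26

The n-trapezohedron (dual of the n-antiprism) has V = 2·12 + 2 = 26, E = 4·12 = 48, F = 2·12 = 24.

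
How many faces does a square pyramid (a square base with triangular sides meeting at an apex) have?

A pyramid on an n-gon base has one n-gon and n triangles: V = 4 + 1 = 5, E = 2·4 = 8, F = 4 + 1 = 5.

5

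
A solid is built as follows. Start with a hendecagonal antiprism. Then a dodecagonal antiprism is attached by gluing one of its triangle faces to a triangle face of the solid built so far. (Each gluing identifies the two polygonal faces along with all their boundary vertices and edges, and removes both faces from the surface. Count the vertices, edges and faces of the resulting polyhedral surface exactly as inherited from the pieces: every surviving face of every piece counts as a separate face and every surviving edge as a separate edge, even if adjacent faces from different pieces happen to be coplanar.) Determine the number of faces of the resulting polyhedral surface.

48

A hendecagonal antiprism: V=22, E=44, F=24.
Attach a dodecagonal antiprism (V=24, E=48, F=26) along a 3-gon: merge 3 vertices and 3 edges, delete both glued faces → V=43, E=89, F=48.
Check: V − E + F = 43 − 89 + 48 = 2.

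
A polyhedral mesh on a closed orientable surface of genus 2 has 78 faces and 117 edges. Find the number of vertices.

For a closed orientable surface of genus 2, χ = 2 − 2·2 = -2.
V = -2 + E − F = -2 + 117 − 78 = 37.

37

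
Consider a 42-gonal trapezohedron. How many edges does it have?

The n-trapezohedron (dual of the n-antiprism) has V = 2·42 + 2 = 86, E = 4·42 = 168, F = 2·42 = 84.
Check: V − E + F = 86 − 168 + 84 = 2.

168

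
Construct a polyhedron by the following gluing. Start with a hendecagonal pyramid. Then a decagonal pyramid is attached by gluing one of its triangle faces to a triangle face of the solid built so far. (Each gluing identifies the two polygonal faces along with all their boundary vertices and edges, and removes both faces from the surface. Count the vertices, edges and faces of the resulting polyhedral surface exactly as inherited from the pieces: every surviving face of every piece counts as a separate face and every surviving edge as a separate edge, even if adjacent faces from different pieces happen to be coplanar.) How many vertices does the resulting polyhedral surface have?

20

A hendecagonal pyramid: V=12, E=22, F=12.
Attach a decagonal pyramid (V=11, E=20, F=11) along a 3-gon: merge 3 vertices and 3 edges, delete both glued faces → V=20, E=39, F=21.
Check: V − E + F = 20 − 39 + 21 = 2.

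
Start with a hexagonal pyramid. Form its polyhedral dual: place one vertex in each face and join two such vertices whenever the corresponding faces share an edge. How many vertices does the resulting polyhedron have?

The base solid has V = 7, E = 12, F = 7.
The dual swaps V and F and preserves E: V′ = F = 7, E′ = E = 12, F′ = V = 7.

7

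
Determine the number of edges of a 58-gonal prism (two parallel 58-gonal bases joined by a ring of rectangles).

174

A prism on an n-gon has two n-gon bases and n rectangular sides: V = 2·58 = 116, E = 3·58 = 174, F = 58 + 2 = 60.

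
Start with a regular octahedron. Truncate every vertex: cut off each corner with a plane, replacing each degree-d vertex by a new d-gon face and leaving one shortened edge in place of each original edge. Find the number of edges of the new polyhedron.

36

The base solid has V = 6, E = 12, F = 8.
Truncation replaces each original edge-end by a new vertex, so V′ = 2E = 24.
Each original edge survives, and each old vertex of degree d contributes d new edges; summing degrees gives Σd = 2E, so E′ = E + 2E = 3E = 36.
Each original face survives and each original vertex becomes one new face: F′ = F + V = 14.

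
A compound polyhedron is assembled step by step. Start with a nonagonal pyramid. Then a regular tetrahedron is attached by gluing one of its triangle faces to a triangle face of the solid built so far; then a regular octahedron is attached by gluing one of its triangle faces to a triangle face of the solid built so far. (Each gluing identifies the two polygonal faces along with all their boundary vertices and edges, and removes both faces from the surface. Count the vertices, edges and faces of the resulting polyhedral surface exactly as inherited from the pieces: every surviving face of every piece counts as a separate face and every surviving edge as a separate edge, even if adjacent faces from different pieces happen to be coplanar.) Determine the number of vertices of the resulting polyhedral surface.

A nonagonal pyramid: V=10, E=18, F=10.
Attach a regular tetrahedron (V=4, E=6, F=4) along a 3-gon: merge 3 vertices and 3 edges, delete both glued faces → V=11, E=21, F=12.
Attach a regular octahedron (V=6, E=12, F=8) along a 3-gon: merge 3 vertices and 3 edges, delete both glued faces → V=14, E=30, F=18.
Check: V − E + F = 14 − 30 + 18 = 2.

14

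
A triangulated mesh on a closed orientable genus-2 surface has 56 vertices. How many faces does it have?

116

χ = 2 − 2·2 = -2, and every face is a triangle so 3F = 2E.
V − E + F = -2 with E = 3F/2 gives 56 − (3/2 − 1)·F = -2, so F = 116 and E = 174.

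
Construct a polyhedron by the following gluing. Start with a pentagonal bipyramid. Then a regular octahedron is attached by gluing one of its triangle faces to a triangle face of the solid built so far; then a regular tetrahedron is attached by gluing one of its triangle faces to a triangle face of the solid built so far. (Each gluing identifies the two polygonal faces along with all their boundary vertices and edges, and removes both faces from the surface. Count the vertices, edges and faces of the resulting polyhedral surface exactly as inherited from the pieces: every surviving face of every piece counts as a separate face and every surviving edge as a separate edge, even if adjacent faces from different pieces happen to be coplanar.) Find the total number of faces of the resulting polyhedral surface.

18

A pentagonal bipyramid: V=7, E=15, F=10.
Attach a regular octahedron (V=6, E=12, F=8) along a 3-gon: merge 3 vertices and 3 edges, delete both glued faces → V=10, E=24, F=16.
Attach a regular tetrahedron (V=4, E=6, F=4) along a 3-gon: merge 3 vertices and 3 edges, delete both glued faces → V=11, E=27, F=18.
Check: V − E + F = 11 − 27 + 18 = 2.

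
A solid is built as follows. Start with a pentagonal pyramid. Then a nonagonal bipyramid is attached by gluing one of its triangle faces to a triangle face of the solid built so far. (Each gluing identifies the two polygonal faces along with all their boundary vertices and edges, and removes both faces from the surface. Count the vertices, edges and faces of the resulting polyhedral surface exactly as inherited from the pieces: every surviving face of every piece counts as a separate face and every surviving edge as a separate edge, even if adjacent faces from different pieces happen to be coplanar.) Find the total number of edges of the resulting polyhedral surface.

34

A pentagonal pyramid: V=6, E=10, F=6.
Attach a nonagonal bipyramid (V=11, E=27, F=18) along a 3-gon: merge 3 vertices and 3 edges, delete both glued faces → V=14, E=34, F=22.
Check: V − E + F = 14 − 34 + 22 = 2.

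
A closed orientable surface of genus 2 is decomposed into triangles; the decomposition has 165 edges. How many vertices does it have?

χ = 2 − 2·2 = -2, and every face is a triangle so 3F = 2E.
F = 2E/3 = 110. Then V = -2 + E − F = -2 + 165 − 110 = 53.

53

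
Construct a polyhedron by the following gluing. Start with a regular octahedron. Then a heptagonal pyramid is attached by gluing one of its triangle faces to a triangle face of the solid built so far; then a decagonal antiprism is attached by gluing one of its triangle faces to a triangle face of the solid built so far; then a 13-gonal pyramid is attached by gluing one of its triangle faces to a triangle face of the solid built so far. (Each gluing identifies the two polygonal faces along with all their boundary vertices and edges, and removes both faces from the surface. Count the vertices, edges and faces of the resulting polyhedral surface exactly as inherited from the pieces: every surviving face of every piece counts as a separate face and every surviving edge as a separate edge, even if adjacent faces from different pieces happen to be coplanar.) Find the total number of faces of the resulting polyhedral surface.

A regular octahedron: V=6, E=12, F=8.
Attach a heptagonal pyramid (V=8, E=14, F=8) along a 3-gon: merge 3 vertices and 3 edges, delete both glued faces → V=11, E=23, F=14.
Attach a decagonal antiprism (V=20, E=40, F=22) along a 3-gon: merge 3 vertices and 3 edges, delete both glued faces → V=28, E=60, F=34.
Attach a 13-gonal pyramid (V=14, E=26, F=14) along a 3-gon: merge 3 vertices and 3 edges, delete both glued faces → V=39, E=83, F=46.
Check: V − E + F = 39 − 83 + 46 = 2.

46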